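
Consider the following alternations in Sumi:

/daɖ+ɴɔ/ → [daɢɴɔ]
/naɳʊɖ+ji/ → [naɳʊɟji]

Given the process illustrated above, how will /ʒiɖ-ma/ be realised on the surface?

[ʒibma]

The data show regressive place assimilation: /ɖ/ → [ɢ] before /ɴ/; /ɖ/ → [ɟ] before /j/. In each pair only place changes, matching the following consonant, while manner and voice stay constant.
The rule targets /ɖ/ (voiced retroflex stop), which sits before the trigger /m/ (bilabial).
The voiced bilabial stop is [b], so /ɖ/ → [b].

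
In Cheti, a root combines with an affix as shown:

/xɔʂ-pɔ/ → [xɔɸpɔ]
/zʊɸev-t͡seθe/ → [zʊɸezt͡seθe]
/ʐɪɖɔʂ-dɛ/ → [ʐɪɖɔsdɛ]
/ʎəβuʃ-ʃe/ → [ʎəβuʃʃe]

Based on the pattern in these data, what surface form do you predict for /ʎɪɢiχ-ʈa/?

The data show regressive place assimilation: /ʂ/ → [ɸ] before /p/; /v/ → [z] before /t͡s/; /ʂ/ → [s] before /d/. In each pair only place changes, matching the following consonant, while manner and voice stay constant.
No alternation appears in [ʎəβuʃʃe]: there the adjacent consonants already agree in place (/ʃ/ and /ʃ/ are both postalveolar), so this form is consistent with the same rule.
/χ/ is a voiceless uvular fricative. The following trigger /ʈ/ is retroflex, so /χ/ must become retroflex as well.
The voiceless retroflex fricative is [ʂ], so /χ/ → [ʂ].

[ʎɪɢiʂʈa]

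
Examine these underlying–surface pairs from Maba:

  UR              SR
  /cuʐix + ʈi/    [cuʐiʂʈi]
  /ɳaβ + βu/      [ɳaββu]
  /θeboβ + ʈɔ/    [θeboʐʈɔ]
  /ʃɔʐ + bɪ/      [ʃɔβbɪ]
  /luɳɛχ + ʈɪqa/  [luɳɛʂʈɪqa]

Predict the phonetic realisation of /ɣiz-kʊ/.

The data show regressive place assimilation: /x/ → [ʂ] before /ʈ/; /β/ → [ʐ] before /ʈ/; /ʐ/ → [β] before /b/; /χ/ → [ʂ] before /ʈ/. In each pair only place changes, matching the following consonant, while manner and voice stay constant.
No alternation appears in [ɳaββu]: there the adjacent consonants already agree in place (/β/ and /β/ are both bilabial), so this form is consistent with the same rule.
The rule targets /z/ (voiced alveolar fricative), which sits before the trigger /k/ (velar).
The voiced velar fricative is [ɣ], so /z/ → [ɣ].

[ɣiɣkʊ]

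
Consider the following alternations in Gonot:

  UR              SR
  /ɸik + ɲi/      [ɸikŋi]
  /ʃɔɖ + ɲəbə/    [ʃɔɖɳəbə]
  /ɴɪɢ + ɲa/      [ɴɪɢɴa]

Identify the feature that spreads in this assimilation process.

place

Underlying /ɲ/ is realised as [ŋ] next to /k/; /k/ itself does not change.
/ɲ/ is palatal while /k/ is velar; the output [ŋ] is velar, matching the trigger — so the feature that spreads is place.
Checking the remaining alternations: /ɲ/ → [ɳ] after /ɖ/ (palatal → retroflex, matching retroflex); /ɲ/ → [ɴ] after /ɢ/ (palatal → uvular, matching uvular) — only place changes, and always toward the preceding segment.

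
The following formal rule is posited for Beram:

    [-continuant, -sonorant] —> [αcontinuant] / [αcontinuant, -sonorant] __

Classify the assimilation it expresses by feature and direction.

progressive manner assimilation

The shared variable α links the value of [continuant] on the target to that of the neighbouring obstruent. [continuant] distinguishes stops from fricatives — a manner-of-articulation feature — so this is manner assimilation.
Since the environment is written before the underscore, the trigger precedes the target; the direction is progressive.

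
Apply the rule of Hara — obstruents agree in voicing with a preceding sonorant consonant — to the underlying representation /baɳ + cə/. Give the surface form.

The rule targets /c/ (voiceless palatal stop), which sits after the trigger /ɳ/ (voiced).
The voiced palatal stop is [ɟ], so /c/ → [ɟ].

[baɳɟə]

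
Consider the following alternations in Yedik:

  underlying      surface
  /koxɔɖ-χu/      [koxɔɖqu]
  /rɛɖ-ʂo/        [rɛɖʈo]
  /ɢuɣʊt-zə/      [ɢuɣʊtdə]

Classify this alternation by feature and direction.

Underlying /χ/ is realised as [q] next to /ɖ/; /ɖ/ itself does not change.
The change fricative → stop matches the manner of the preceding /ɖ/, identifying this as manner assimilation.
Place and voice are unchanged, so the assimilation is partial, not total.
The same holds elsewhere in the data: /ʂ/ → [ʈ] after /ɖ/ (fricative → stop, matching a stop); /z/ → [d] after /t/ (fricative → stop, matching a stop) — only manner changes, and always toward the preceding segment.
The trigger is the preceding segment, so the direction is progressive (perseverative).

progressive manner assimilation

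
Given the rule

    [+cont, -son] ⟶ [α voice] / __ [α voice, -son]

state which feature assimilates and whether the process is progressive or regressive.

regressive voicing assimilation

The rule copies [voice] from the environment onto the target, so the assimilating feature is voicing.
The conditioning segment sits to the right of the focus bar, meaning the trigger follows the segment that changes — regressive assimilation.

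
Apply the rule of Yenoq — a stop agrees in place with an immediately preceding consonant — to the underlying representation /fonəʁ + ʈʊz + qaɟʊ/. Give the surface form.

[fonəʁqʊztaɟʊ]

The rule targets /ʈ/ (voiceless retroflex stop), which sits after the trigger /ʁ/ (uvular).
The voiceless uvular stop is [q], so /ʈ/ → [q].
At the second juncture, /q/ likewise becomes [t] adjacent to /z/.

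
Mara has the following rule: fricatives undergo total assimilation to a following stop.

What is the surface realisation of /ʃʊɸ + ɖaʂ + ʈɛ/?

/ɸ/ is the segment targeted by the rule; it sits immediately before /ɖ/, so it assimilates completely and surfaces as [ɖ].
The same rule applies at the second boundary: /ʂ/ → [ʈ] next to /ʈ/.

[ʃʊɖɖaʈʈɛ]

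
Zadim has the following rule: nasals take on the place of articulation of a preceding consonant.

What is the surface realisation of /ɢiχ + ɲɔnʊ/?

/ɲ/ is a voiced palatal nasal. The preceding trigger /χ/ is uvular, so /ɲ/ must become uvular as well.
A voiced uvular nasal is [ɴ], so the surface segment is [ɴ].

[ɢiχɴɔnʊ]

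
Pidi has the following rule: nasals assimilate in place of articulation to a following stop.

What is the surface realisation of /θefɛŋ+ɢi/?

[θefɛɴɢi]

The rule targets /ŋ/ (voiced velar nasal), which sits before the trigger /ɢ/ (uvular).
The voiced uvular nasal is [ɴ], so /ŋ/ → [ɴ].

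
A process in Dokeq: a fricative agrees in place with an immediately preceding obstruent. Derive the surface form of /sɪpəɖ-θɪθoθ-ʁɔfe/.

[sɪpəɖʂɪθoθðɔfe]

The rule targets /θ/ (voiceless dental fricative), which sits after the trigger /ɖ/ (retroflex).
The voiceless retroflex fricative is [ʂ], so /θ/ → [ʂ].
At the second juncture, /ʁ/ likewise becomes [ð] adjacent to /θ/.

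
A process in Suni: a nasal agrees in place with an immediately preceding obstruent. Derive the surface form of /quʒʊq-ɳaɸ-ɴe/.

[quʒʊqɴaɸme]

/ɳ/ is a voiced retroflex nasal. The preceding trigger /q/ is uvular, so /ɳ/ must become uvular as well.
A voiced uvular nasal is [ɴ], so the surface segment is [ɴ].
At the second juncture, /ɴ/ likewise becomes [m] adjacent to /ɸ/.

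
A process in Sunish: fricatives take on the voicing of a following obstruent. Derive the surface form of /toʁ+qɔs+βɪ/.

/ʁ/ is a voiced uvular fricative. The following trigger /q/ is voiceless, so /ʁ/ must become voiceless as well.
Changing only its voicing to voiceless gives [χ] — the voiceless uvular fricative.
At the second juncture, /s/ likewise becomes [z] adjacent to /β/.

[toχqɔzβɪ]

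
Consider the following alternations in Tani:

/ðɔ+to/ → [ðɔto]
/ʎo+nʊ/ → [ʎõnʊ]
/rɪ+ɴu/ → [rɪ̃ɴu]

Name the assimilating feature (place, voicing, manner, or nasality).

The vowel /o/ surfaces as nasalised [õ] next to the following nasal /n/ — it has acquired the [+nasal] feature of its neighbour.
Likewise in the remaining data: /ɪ/ → [ɪ̃] before /ɴ/ — each time a vowel is nasalised next to a following nasal.
No change occurs in [ðɔto] because the vowel at the boundary is adjacent to an oral consonant, not a nasal (/ɔ/ next to /t/).

nasality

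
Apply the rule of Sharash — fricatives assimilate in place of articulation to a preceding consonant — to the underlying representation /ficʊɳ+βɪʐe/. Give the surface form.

The rule targets /β/ (voiced bilabial fricative), which sits after the trigger /ɳ/ (retroflex).
Changing only its place to retroflex gives [ʐ] — the voiced retroflex fricative.

[ficʊɳʐɪʐe]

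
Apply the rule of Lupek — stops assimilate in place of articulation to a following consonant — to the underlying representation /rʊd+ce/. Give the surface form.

[rʊɟce]

The rule targets /d/ (voiced alveolar stop), which sits before the trigger /c/ (palatal).
The voiced palatal stop is [ɟ], so /d/ → [ɟ].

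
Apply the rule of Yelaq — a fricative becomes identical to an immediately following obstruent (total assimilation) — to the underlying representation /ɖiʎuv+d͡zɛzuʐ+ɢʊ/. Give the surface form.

[ɖiʎud͡zd͡zɛzuɢɢʊ]

/v/ is the segment targeted by the rule; it sits immediately before /d͡z/, so it assimilates completely and surfaces as [d͡z].
The same rule applies at the second boundary: /ʐ/ → [ɢ] next to /ɢ/.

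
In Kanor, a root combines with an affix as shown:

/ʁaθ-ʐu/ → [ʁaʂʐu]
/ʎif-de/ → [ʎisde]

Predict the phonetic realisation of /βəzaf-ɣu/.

[βəzaxɣu]

The data show regressive place assimilation: /θ/ → [ʂ] before /ʐ/; /f/ → [s] before /d/. In each pair only place changes, matching the following consonant, while manner and voice stay constant.
/f/ is a voiceless labiodental fricative. The following trigger /ɣ/ is velar, so /f/ must become velar as well.
The voiceless velar fricative is [x], so /f/ → [x].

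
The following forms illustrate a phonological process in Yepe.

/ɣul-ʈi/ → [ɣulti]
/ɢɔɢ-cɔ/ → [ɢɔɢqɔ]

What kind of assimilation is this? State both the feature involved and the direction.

progressive place assimilation

The segment that alternates is /ʈ/, which surfaces as [t] when adjacent to /l/.
The change retroflex → alveolar matches the place of the preceding /l/, identifying this as place assimilation.
Manner and voice are unchanged, so the assimilation is partial, not total.
The same holds elsewhere in the data: /c/ → [q] after /ɢ/ (palatal → uvular, matching uvular) — only place changes, and always toward the preceding segment.
The trigger is the preceding segment, so the direction is progressive (perseverative).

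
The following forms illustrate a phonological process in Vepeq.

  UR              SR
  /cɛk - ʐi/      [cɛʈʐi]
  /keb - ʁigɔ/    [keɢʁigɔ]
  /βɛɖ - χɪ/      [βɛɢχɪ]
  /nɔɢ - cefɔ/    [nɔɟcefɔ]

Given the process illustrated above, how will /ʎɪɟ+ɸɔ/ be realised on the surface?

[ʎɪbɸɔ]

The data show regressive place assimilation: /k/ → [ʈ] before /ʐ/; /b/ → [ɢ] before /ʁ/; /ɖ/ → [ɢ] before /χ/; /ɢ/ → [ɟ] before /c/. In each pair only place changes, matching the following consonant, while manner and voice stay constant.
/ɟ/ is a voiced palatal stop. The following trigger /ɸ/ is bilabial, so /ɟ/ must become bilabial as well.
A voiced bilabial stop is [b], so the surface segment is [b].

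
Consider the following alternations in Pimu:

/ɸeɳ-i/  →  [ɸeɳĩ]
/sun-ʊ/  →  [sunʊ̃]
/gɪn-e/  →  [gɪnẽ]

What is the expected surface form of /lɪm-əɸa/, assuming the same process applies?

The data show progressive nasality assimilation (vowel nasalisation): /i/ → [ĩ] after /ɳ/; /ʊ/ → [ʊ̃] after /n/; /e/ → [ẽ] after /n/ — a vowel is nasalised by an immediately preceding nasal consonant.
/ə/ sits next to the nasal /m/ and is therefore nasalised to [ə̃].

[lɪmə̃ɸa]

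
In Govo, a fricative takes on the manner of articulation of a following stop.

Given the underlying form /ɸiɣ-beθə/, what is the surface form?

/ɣ/ is a voiced velar fricative. The following trigger /b/ is a stop, so /ɣ/ must become a stop as well.
The voiced velar stop is [g], so /ɣ/ → [g].

[ɸigbeθə]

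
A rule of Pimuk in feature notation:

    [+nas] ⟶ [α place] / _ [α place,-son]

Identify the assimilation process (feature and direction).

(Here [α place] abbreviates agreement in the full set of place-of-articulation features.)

The rule copies the place features (abbreviated [place]) from the environment onto the target, so the assimilating feature is place.
The conditioning segment sits to the right of the focus bar, meaning the trigger follows the segment that changes — regressive assimilation.

regressive place assimilation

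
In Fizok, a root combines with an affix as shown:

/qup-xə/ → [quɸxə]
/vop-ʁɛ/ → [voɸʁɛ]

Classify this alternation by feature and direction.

Comparing underlying and surface forms, /p/ → [ɸ] is the alternation; the neighbouring /x/ is constant.
The change stop → fricative matches the manner of the following /x/, identifying this as manner assimilation.
Place and voice are unchanged, so the assimilation is partial, not total.
The other alternating form patterns the same way: /p/ → [ɸ] before /ʁ/ (stop → fricative, matching a fricative) — only manner changes, and always toward the following segment.
The trigger is the following segment, so the direction is regressive (anticipatory).

regressive manner assimilation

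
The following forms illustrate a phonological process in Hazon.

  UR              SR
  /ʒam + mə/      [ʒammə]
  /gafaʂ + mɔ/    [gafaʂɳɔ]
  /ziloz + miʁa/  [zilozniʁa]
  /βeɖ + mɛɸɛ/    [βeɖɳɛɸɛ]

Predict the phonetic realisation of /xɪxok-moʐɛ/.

The data show progressive place assimilation: /m/ → [ɳ] after /ʂ/; /m/ → [n] after /z/; /m/ → [ɳ] after /ɖ/. In each pair only place changes, matching the preceding consonant, while manner and voice stay constant.
Nothing changes in [ʒammə]: there the adjacent consonants already agree in place (/m/ and /m/ are both bilabial), so this form is consistent with the same rule.
/m/ is a voiced bilabial nasal. The preceding trigger /k/ is velar, so /m/ must become velar as well.
The voiced velar nasal is [ŋ], so /m/ → [ŋ].

[xɪxokŋoʐɛ]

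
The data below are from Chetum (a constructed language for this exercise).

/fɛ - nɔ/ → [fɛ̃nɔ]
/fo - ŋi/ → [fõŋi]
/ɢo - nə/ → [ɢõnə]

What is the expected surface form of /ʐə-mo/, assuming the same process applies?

[ʐə̃mo]

The data show regressive nasality assimilation (vowel nasalisation): /ɛ/ → [ɛ̃] before /n/; /o/ → [õ] before /ŋ/; /o/ → [õ] before /n/ — a vowel is nasalised by an immediately following nasal consonant.
/ə/ sits next to the nasal /m/ and is therefore nasalised to [ə̃].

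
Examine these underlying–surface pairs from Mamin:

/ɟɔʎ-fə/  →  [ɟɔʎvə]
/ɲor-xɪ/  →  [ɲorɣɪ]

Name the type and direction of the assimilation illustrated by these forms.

The segment that alternates is /f/, which surfaces as [v] when adjacent to /ʎ/.
The change voiceless → voiced matches the voicing of the preceding /ʎ/, identifying this as voicing assimilation.
Place and manner are unchanged, so the assimilation is partial, not total.
The other alternating form patterns the same way: /x/ → [ɣ] after /r/ (voiceless → voiced, matching voiced) — only voicing changes, and always toward the preceding segment.
Since the segment that changes follows the conditioning segment, the assimilation is progressive.

progressive voicing assimilation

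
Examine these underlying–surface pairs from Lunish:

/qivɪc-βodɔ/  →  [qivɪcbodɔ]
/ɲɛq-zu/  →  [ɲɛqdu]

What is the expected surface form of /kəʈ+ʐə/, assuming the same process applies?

[kəʈɖə]

The data show progressive manner assimilation: /β/ → [b] after /c/; /z/ → [d] after /q/. In each pair only manner changes, matching the preceding consonant, while place and voice stay constant.
The rule targets /ʐ/ (voiced retroflex fricative), which sits after the trigger /ʈ/ (stop).
The voiced retroflex stop is [ɖ], so /ʐ/ → [ɖ].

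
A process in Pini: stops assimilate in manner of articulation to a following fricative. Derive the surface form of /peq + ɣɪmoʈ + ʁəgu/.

[peχɣɪmoʂʁəgu]

/q/ is a voiceless uvular stop. The following trigger /ɣ/ is a fricative, so /q/ must become a fricative as well.
The voiceless uvular fricative is [χ], so /q/ → [χ].
At the second juncture, /ʈ/ likewise becomes [ʂ] adjacent to /ʁ/.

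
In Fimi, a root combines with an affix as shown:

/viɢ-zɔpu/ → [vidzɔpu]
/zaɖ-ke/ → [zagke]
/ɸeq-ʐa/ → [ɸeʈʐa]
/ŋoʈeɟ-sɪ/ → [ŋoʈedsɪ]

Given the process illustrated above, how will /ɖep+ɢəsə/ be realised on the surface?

[ɖeqɢəsə]

The data show regressive place assimilation: /ɢ/ → [d] before /z/; /ɖ/ → [g] before /k/; /q/ → [ʈ] before /ʐ/; /ɟ/ → [d] before /s/. In each pair only place changes, matching the following consonant, while manner and voice stay constant.
/p/ is a voiceless bilabial stop. The following trigger /ɢ/ is uvular, so /p/ must become uvular as well.
A voiceless uvular stop is [q], so the surface segment is [q].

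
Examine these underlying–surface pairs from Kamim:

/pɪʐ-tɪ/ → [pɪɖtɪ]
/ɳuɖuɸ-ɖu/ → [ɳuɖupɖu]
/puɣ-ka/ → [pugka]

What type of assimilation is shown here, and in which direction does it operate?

Comparing underlying and surface forms, /ʐ/ → [ɖ] is the alternation; the neighbouring /t/ is constant.
The change fricative → stop matches the manner of the following /t/, identifying this as manner assimilation.
Place and voice are unchanged, so the assimilation is partial, not total.
The same holds elsewhere in the data: /ɸ/ → [p] before /ɖ/ (fricative → stop, matching a stop); /ɣ/ → [g] before /k/ (fricative → stop, matching a stop) — only manner changes, and always toward the following segment.
Since the segment that changes precedes the conditioning segment, the assimilation is regressive.

regressive manner assimilation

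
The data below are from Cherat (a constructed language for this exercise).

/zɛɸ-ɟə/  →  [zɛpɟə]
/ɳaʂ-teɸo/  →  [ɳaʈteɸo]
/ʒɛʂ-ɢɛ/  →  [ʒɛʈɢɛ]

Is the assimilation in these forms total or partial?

partial assimilation

Comparing underlying and surface forms, /ɸ/ → [p] is the alternation; the neighbouring /ɟ/ is constant.
The change fricative → stop matches the manner of the following /ɟ/, identifying this as manner assimilation.
Place and voice are unchanged, so the assimilation is partial, not total.
The other alternating forms pattern the same way: /ʂ/ → [ʈ] before /t/ (fricative → stop, matching a stop); /ʂ/ → [ʈ] before /ɢ/ (fricative → stop, matching a stop) — only manner changes, and always toward the following segment.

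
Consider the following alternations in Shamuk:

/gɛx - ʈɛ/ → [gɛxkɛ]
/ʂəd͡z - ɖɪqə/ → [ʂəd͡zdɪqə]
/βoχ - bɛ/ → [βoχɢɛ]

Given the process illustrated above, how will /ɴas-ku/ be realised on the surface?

[ɴastu]

The data show progressive place assimilation: /ʈ/ → [k] after /x/; /ɖ/ → [d] after /d͡z/; /b/ → [ɢ] after /χ/. In each pair only place changes, matching the preceding consonant, while manner and voice stay constant.
/k/ is a voiceless velar stop. The preceding trigger /s/ is alveolar, so /k/ must become alveolar as well.
A voiceless alveolar stop is [t], so the surface segment is [t].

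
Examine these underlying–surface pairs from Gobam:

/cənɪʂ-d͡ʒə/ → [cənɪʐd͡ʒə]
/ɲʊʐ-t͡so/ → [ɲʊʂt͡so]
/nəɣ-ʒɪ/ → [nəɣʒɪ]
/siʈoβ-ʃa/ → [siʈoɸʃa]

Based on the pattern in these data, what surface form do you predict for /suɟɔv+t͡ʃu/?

[suɟɔft͡ʃu]

The data show regressive voicing assimilation: /ʂ/ → [ʐ] before /d͡ʒ/; /ʐ/ → [ʂ] before /t͡s/; /β/ → [ɸ] before /ʃ/. In each pair only voicing changes, matching the following consonant, while place and manner stay constant.
Nothing changes in [nəɣʒɪ]: there the adjacent consonants already agree in voicing (/ɣ/ and /ʒ/ are both voiced), so this form is consistent with the same rule.
The rule targets /v/ (voiced labiodental fricative), which sits before the trigger /t͡ʃ/ (voiceless).
A voiceless labiodental fricative is [f], so the surface segment is [f].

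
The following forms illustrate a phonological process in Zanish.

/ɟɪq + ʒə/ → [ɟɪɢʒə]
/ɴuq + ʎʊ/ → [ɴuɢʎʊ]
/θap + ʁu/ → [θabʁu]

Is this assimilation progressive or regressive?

regressive

Underlying /q/ is realised as [ɢ] next to /ʒ/; /ʒ/ itself does not change.
/q/ is voiceless while /ʒ/ is voiced; the output [ɢ] is voiced, matching the trigger — so the feature that spreads is voicing.
The same holds elsewhere in the data: /q/ → [ɢ] before /ʎ/ (voiceless → voiced, matching voiced); /p/ → [b] before /ʁ/ (voiceless → voiced, matching voiced) — only voicing changes, and always toward the following segment.
Since the segment that changes precedes the conditioning segment, the assimilation is regressive.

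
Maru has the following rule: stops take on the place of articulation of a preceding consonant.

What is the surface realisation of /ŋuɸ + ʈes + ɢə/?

[ŋuɸpesdə]

The rule targets /ʈ/ (voiceless retroflex stop), which sits after the trigger /ɸ/ (bilabial).
A voiceless bilabial stop is [p], so the surface segment is [p].
At the second juncture, /ɢ/ likewise becomes [d] adjacent to /s/.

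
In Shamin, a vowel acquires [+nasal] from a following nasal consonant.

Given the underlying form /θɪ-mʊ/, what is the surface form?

/ɪ/ sits next to the nasal /m/ and is therefore nasalised to [ɪ̃].

[θɪ̃mʊ]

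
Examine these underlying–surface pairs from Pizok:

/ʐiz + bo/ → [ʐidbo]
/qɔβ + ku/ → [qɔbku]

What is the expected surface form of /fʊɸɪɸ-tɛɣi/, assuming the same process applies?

[fʊɸɪptɛɣi]

The data show regressive manner assimilation: /z/ → [d] before /b/; /β/ → [b] before /k/. In each pair only manner changes, matching the following consonant, while place and voice stay constant.
The rule targets /ɸ/ (voiceless bilabial fricative), which sits before the trigger /t/ (stop).
A voiceless bilabial stop is [p], so the surface segment is [p].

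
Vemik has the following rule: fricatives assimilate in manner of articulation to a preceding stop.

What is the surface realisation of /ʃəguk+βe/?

[ʃəgukbe]

/β/ is a voiced bilabial fricative. The preceding trigger /k/ is a stop, so /β/ must become a stop as well.
A voiced bilabial stop is [b], so the surface segment is [b].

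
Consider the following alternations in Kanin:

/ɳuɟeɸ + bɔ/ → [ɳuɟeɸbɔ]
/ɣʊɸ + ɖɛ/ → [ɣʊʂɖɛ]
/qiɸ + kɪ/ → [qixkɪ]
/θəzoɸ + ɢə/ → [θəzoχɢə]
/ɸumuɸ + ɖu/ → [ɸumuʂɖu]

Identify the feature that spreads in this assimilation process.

place

The segment that alternates is /ɸ/, which surfaces as [ʂ] when adjacent to /ɖ/.
/ɸ/ is bilabial while /ɖ/ is retroflex; the output [ʂ] is retroflex, matching the trigger — so the feature that spreads is place.
Checking the remaining alternations: /ɸ/ → [x] before /k/ (bilabial → velar, matching velar); /ɸ/ → [χ] before /ɢ/ (bilabial → uvular, matching uvular) — only place changes, and always toward the following segment.
No alternation appears in [ɳuɟeɸbɔ]: there the adjacent consonants already agree in place (/ɸ/ and /b/ are both bilabial), so this form is consistent with the same rule.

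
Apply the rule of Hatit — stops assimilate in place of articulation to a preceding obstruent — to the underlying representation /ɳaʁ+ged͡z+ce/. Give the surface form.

The rule targets /g/ (voiced velar stop), which sits after the trigger /ʁ/ (uvular).
The voiced uvular stop is [ɢ], so /g/ → [ɢ].
At the second juncture, /c/ likewise becomes [t] adjacent to /d͡z/.

[ɳaʁɢed͡zte]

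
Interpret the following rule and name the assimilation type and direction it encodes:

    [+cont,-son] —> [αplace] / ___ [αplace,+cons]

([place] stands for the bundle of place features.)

The rule copies the place features (abbreviated [place]) from the environment onto the target, so the assimilating feature is place.
The conditioning segment sits to the right of the focus bar, meaning the trigger follows the segment that changes — regressive assimilation.

regressive place assimilation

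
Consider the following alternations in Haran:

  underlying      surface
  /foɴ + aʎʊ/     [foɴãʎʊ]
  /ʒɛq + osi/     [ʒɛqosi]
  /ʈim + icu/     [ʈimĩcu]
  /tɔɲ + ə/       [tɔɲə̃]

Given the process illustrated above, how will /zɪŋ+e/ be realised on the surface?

The data show progressive nasality assimilation (vowel nasalisation): /a/ → [ã] after /ɴ/; /i/ → [ĩ] after /m/; /ə/ → [ə̃] after /ɲ/ — a vowel is nasalised by an immediately preceding nasal consonant.
No change occurs in [ʒɛqosi] because the vowel at the boundary is adjacent to an oral consonant, not a nasal (/o/ next to /q/).
The vowel /e/ is adjacent to the preceding nasal /ŋ/, so it acquires [+nasal] and surfaces as [ẽ].

[zɪŋẽ]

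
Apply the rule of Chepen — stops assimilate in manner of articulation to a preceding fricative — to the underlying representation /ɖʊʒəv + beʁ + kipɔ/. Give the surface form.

/b/ is a voiced bilabial stop. The preceding trigger /v/ is a fricative, so /b/ must become a fricative as well.
Changing only its manner to fricative gives [β] — the voiced bilabial fricative.
At the second juncture, /k/ likewise becomes [x] adjacent to /ʁ/.

[ɖʊʒəvβeʁxipɔ]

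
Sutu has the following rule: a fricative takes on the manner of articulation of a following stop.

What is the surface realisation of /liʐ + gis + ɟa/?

/ʐ/ is a voiced retroflex fricative. The following trigger /g/ is a stop, so /ʐ/ must become a stop as well.
The voiced retroflex stop is [ɖ], so /ʐ/ → [ɖ].
The same rule applies at the second boundary: /s/ → [t] next to /ɟ/.

[liɖgitɟa]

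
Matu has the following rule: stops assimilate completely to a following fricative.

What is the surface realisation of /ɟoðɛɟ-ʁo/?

/ɟ/ is the segment targeted by the rule; it sits immediately before /ʁ/, so it assimilates completely and surfaces as [ʁ].

[ɟoðɛʁʁo]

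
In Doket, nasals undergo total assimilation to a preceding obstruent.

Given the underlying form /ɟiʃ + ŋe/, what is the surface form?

/ŋ/ is the segment targeted by the rule; it sits immediately after /ʃ/, so it assimilates completely and surfaces as [ʃ].

[ɟiʃʃe]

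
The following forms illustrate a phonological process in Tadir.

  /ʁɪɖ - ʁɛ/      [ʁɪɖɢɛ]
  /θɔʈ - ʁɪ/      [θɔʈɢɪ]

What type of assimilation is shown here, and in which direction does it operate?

Comparing underlying and surface forms, /ʁ/ → [ɢ] is the alternation; the neighbouring /ɖ/ is constant.
/ʁ/ is a fricative while /ɖ/ is a stop; the output [ɢ] is a stop, matching the trigger — so the feature that spreads is manner.
Place and voice are unchanged, so the assimilation is partial, not total.
The same holds elsewhere in the data: /ʁ/ → [ɢ] after /ʈ/ (fricative → stop, matching a stop) — only manner changes, and always toward the preceding segment.
The trigger is the preceding segment, so the direction is progressive (perseverative).

progressive manner assimilation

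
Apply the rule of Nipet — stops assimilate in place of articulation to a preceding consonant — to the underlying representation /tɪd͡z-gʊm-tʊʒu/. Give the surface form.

[tɪd͡zdʊmpʊʒu]

The rule targets /g/ (voiced velar stop), which sits after the trigger /d͡z/ (alveolar).
Changing only its place to alveolar gives [d] — the voiced alveolar stop.
At the second juncture, /t/ likewise becomes [p] adjacent to /m/.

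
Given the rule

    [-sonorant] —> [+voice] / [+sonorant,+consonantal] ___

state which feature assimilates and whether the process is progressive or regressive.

The structural change is [+voice], and the conditioning segment [+sonorant,+consonantal] (a sonorant consonant) is itself voiced, so the target comes to share the voicing of its neighbour — voicing assimilation.
Since the environment is written before the underscore, the trigger precedes the target; the direction is progressive.

progressive voicing assimilation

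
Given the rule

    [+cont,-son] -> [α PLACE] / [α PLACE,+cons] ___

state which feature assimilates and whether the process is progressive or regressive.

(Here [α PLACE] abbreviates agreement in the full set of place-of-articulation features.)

The shared variable α links the value of the place features (abbreviated [PLACE]) on the target to the same value on the neighbouring segment, so place is the feature that assimilates.
The conditioning segment sits to the left of the focus bar, meaning the trigger precedes the segment that changes — progressive assimilation.

progressive place assimilation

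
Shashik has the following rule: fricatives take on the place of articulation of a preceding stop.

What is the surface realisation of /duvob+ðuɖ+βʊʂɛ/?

/ð/ is a voiced dental fricative. The preceding trigger /b/ is bilabial, so /ð/ must become bilabial as well.
The voiced bilabial fricative is [β], so /ð/ → [β].
At the second juncture, /β/ likewise becomes [ʐ] adjacent to /ɖ/.

[duvobβuɖʐʊʂɛ]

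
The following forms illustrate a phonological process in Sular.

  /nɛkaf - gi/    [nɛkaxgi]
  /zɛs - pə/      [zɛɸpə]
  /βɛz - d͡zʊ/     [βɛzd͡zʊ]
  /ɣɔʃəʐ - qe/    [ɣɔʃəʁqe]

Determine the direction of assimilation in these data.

regressive

Comparing underlying and surface forms, /f/ → [x] is the alternation; the neighbouring /g/ is constant.
The change labiodental → velar matches the place of the following /g/, identifying this as place assimilation.
The same holds elsewhere in the data: /s/ → [ɸ] before /p/ (alveolar → bilabial, matching bilabial); /ʐ/ → [ʁ] before /q/ (retroflex → uvular, matching uvular) — only place changes, and always toward the following segment.
No alternation appears in [βɛzd͡zʊ]: there the adjacent consonants already agree in place (/z/ and /d͡z/ are both alveolar), so this form is consistent with the same rule.
Since the segment that changes precedes the conditioning segment, the assimilation is regressive.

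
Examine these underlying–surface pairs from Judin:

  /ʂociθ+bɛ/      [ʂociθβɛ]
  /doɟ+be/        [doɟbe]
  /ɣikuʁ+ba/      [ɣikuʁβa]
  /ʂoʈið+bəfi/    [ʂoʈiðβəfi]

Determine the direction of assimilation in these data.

Comparing underlying and surface forms, /b/ → [β] is the alternation; the neighbouring /θ/ is constant.
The change stop → fricative matches the manner of the preceding /θ/, identifying this as manner assimilation.
The same holds elsewhere in the data: /b/ → [β] after /ʁ/ (stop → fricative, matching a fricative); /b/ → [β] after /ð/ (stop → fricative, matching a fricative) — only manner changes, and always toward the preceding segment.
Nothing changes in [doɟbe]: there the adjacent consonants already agree in manner (/b/ and /ɟ/ are both stops), so this form is consistent with the same rule.
The trigger is the preceding segment, so the direction is progressive (perseverative).

progressive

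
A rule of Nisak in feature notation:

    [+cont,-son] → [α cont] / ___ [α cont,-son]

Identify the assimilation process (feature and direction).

The shared variable α links the value of [cont] on the target to that of the neighbouring obstruent. [cont] distinguishes stops from fricatives — a manner-of-articulation feature — so this is manner assimilation.
The conditioning segment sits to the right of the focus bar, meaning the trigger follows the segment that changes — regressive assimilation.

regressive manner assimilation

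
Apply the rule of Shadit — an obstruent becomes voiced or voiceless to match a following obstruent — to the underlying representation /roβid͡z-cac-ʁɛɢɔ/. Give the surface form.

The rule targets /d͡z/ (voiced alveolar affricate), which sits before the trigger /c/ (voiceless).
The voiceless alveolar affricate is [t͡s], so /d͡z/ → [t͡s].
The same rule applies at the second boundary: /c/ → [ɟ] next to /ʁ/.

[roβit͡scaɟʁɛɢɔ]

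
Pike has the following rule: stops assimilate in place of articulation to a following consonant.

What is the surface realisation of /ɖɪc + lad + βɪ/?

[ɖɪtlabβɪ]

The rule targets /c/ (voiceless palatal stop), which sits before the trigger /l/ (alveolar).
Changing only its place to alveolar gives [t] — the voiceless alveolar stop.
The same rule applies at the second boundary: /d/ → [b] next to /β/.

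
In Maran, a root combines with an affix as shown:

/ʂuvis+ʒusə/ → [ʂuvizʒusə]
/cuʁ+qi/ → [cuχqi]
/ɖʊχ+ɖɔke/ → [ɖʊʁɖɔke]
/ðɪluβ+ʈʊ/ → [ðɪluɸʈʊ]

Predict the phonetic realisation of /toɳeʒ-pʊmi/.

The data show regressive voicing assimilation: /s/ → [z] before /ʒ/; /ʁ/ → [χ] before /q/; /χ/ → [ʁ] before /ɖ/; /β/ → [ɸ] before /ʈ/. In each pair only voicing changes, matching the following consonant, while place and manner stay constant.
/ʒ/ is a voiced postalveolar fricative. The following trigger /p/ is voiceless, so /ʒ/ must become voiceless as well.
A voiceless postalveolar fricative is [ʃ], so the surface segment is [ʃ].

[toɳeʃpʊmi]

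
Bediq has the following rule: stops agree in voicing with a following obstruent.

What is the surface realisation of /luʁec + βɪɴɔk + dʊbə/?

[luʁeɟβɪɴɔgdʊbə]

The rule targets /c/ (voiceless palatal stop), which sits before the trigger /β/ (voiced).
The voiced palatal stop is [ɟ], so /c/ → [ɟ].
At the second juncture, /k/ likewise becomes [g] adjacent to /d/.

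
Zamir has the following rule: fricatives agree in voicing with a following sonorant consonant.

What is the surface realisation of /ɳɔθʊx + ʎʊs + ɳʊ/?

/x/ is a voiceless velar fricative. The following trigger /ʎ/ is voiced, so /x/ must become voiced as well.
The voiced velar fricative is [ɣ], so /x/ → [ɣ].
At the second juncture, /s/ likewise becomes [z] adjacent to /ɳ/.

[ɳɔθʊɣʎʊzɳʊ]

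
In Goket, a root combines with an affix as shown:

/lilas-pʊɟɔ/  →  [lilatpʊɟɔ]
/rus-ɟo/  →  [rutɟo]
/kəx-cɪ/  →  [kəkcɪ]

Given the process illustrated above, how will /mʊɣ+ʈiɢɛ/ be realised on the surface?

The data show regressive manner assimilation: /s/ → [t] before /p/; /s/ → [t] before /ɟ/; /x/ → [k] before /c/. In each pair only manner changes, matching the following consonant, while place and voice stay constant.
The rule targets /ɣ/ (voiced velar fricative), which sits before the trigger /ʈ/ (stop).
A voiced velar stop is [g], so the surface segment is [g].

[mʊgʈiɢɛ]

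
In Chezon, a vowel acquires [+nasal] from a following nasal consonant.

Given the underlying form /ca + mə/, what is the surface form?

[cãmə]

The vowel /a/ is adjacent to the following nasal /m/, so it acquires [+nasal] and surfaces as [ã].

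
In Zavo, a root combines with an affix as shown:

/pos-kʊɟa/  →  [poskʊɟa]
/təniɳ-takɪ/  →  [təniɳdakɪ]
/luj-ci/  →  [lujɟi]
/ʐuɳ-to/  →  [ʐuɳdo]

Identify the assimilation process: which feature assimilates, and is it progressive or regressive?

The segment that alternates is /t/, which surfaces as [d] when adjacent to /ɳ/.
/t/ is voiceless while /ɳ/ is voiced; the output [d] is voiced, matching the trigger — so the feature that spreads is voicing.
Place and manner are unchanged, so the assimilation is partial, not total.
Checking the remaining alternation: /c/ → [ɟ] after /j/ (voiceless → voiced, matching voiced) — only voicing changes, and always toward the preceding segment.
No alternation appears in [poskʊɟa]: there the adjacent consonants already agree in voicing (/k/ and /s/ are both voiceless), so this form is consistent with the same rule.
The trigger is the preceding segment, so the direction is progressive (perseverative).

progressive voicing assimilation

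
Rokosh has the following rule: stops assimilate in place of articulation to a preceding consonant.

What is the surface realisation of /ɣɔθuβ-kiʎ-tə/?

[ɣɔθuβpiʎcə]

The rule targets /k/ (voiceless velar stop), which sits after the trigger /β/ (bilabial).
A voiceless bilabial stop is [p], so the surface segment is [p].
At the second juncture, /t/ likewise becomes [c] adjacent to /ʎ/.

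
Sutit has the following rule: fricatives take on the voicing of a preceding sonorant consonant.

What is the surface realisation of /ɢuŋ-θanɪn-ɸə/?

The rule targets /θ/ (voiceless dental fricative), which sits after the trigger /ŋ/ (voiced).
Changing only its voicing to voiced gives [ð] — the voiced dental fricative.
At the second juncture, /ɸ/ likewise becomes [β] adjacent to /n/.

[ɢuŋðanɪnβə]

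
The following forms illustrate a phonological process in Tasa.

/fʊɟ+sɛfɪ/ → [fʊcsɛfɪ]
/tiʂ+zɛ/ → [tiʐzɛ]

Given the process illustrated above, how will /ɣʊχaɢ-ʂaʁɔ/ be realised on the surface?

The data show regressive voicing assimilation: /ɟ/ → [c] before /s/; /ʂ/ → [ʐ] before /z/. In each pair only voicing changes, matching the following consonant, while place and manner stay constant.
The rule targets /ɢ/ (voiced uvular stop), which sits before the trigger /ʂ/ (voiceless).
Changing only its voicing to voiceless gives [q] — the voiceless uvular stop.

[ɣʊχaqʂaʁɔ]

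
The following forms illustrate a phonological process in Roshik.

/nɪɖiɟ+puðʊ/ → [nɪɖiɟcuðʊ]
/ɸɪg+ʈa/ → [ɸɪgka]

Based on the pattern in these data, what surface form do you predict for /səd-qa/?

[sədta]

The data show progressive place assimilation: /p/ → [c] after /ɟ/; /ʈ/ → [k] after /g/. In each pair only place changes, matching the preceding consonant, while manner and voice stay constant.
/q/ is a voiceless uvular stop. The preceding trigger /d/ is alveolar, so /q/ must become alveolar as well.
The voiceless alveolar stop is [t], so /q/ → [t].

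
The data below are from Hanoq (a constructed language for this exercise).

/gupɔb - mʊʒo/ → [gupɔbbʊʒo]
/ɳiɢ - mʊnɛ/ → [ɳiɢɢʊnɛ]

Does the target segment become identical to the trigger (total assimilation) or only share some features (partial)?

total assimilation

The segment that alternates is /m/, which surfaces as [ɢ] when adjacent to /ɢ/.
The output [ɢ] is identical to the trigger /ɢ/ — every feature (place, manner, voicing) has been copied — so this is total assimilation.
The remaining alternation confirms this: /m/ → [b] after /b/ — in each case the output is a copy of the preceding consonant.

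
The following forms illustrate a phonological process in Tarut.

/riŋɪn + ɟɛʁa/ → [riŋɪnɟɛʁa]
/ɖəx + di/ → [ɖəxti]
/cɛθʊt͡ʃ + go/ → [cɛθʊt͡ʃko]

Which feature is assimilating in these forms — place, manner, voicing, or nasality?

voicing

Underlying /d/ is realised as [t] next to /x/; /x/ itself does not change.
/d/ is voiced while /x/ is voiceless; the output [t] is voiceless, matching the trigger — so the feature that spreads is voicing.
The other alternating form patterns the same way: /g/ → [k] after /t͡ʃ/ (voiced → voiceless, matching voiceless) — only voicing changes, and always toward the preceding segment.
No alternation appears in [riŋɪnɟɛʁa]: there the adjacent consonants already agree in voicing (/ɟ/ and /n/ are both voiced), so this form is consistent with the same rule.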